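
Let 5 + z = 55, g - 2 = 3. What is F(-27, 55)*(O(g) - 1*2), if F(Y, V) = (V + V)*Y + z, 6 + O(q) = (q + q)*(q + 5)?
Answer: -268640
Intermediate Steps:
g = 5 (g = 2 + 3 = 5)
O(q) = -6 + 2*q*(5 + q) (O(q) = -6 + (q + q)*(q + 5) = -6 + (2*q)*(5 + q) = -6 + 2*q*(5 + q))
z = 50 (z = -5 + 55 = 50)
F(Y, V) = 50 + 2*V*Y (F(Y, V) = (V + V)*Y + 50 = (2*V)*Y + 50 = 2*V*Y + 50 = 50 + 2*V*Y)
F(-27, 55)*(O(g) - 1*2) = (50 + 2*55*(-27))*((-6 + 2*5**2 + 10*5) - 1*2) = (50 - 2970)*((-6 + 2*25 + 50) - 2) = -2920*((-6 + 50 + 50) - 2) = -2920*(94 - 2) = -2920*92 = -268640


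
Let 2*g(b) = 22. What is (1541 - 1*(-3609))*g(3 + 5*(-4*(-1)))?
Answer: 56650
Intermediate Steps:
g(b) = 11 (g(b) = (½)*22 = 11)
(1541 - 1*(-3609))*g(3 + 5*(-4*(-1))) = (1541 - 1*(-3609))*11 = (1541 + 3609)*11 = 5150*11 = 56650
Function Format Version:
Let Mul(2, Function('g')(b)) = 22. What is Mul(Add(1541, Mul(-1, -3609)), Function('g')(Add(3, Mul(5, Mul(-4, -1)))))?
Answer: 56650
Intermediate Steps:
Function('g')(b) = 11 (Function('g')(b) = Mul(Rational(1, 2), 22) = 11)
Mul(Add(1541, Mul(-1, -3609)), Function('g')(Add(3, Mul(5, Mul(-4, -1))))) = Mul(Add(1541, Mul(-1, -3609)), 11) = Mul(Add(1541, 3609), 11) = Mul(5150, 11) = 56650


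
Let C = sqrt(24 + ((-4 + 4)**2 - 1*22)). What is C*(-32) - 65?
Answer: -65 - 32*sqrt(2) ≈ -110.25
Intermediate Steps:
C = sqrt(2) (C = sqrt(24 + (0**2 - 22)) = sqrt(24 + (0 - 22)) = sqrt(24 - 22) = sqrt(2) ≈ 1.4142)
C*(-32) - 65 = sqrt(2)*(-32) - 65 = -32*sqrt(2) - 65 = -65 - 32*sqrt(2)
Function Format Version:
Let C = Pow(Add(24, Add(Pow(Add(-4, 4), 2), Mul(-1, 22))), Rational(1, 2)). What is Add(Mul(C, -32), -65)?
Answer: Add(-65, Mul(-32, Pow(2, Rational(1, 2)))) ≈ -110.25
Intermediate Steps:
C = Pow(2, Rational(1, 2)) (C = Pow(Add(24, Add(Pow(0, 2), -22)), Rational(1, 2)) = Pow(Add(24, Add(0, -22)), Rational(1, 2)) = Pow(Add(24, -22), Rational(1, 2)) = Pow(2, Rational(1, 2)) ≈ 1.4142)
Add(Mul(C, -32), -65) = Add(Mul(Pow(2, Rational(1, 2)), -32), -65) = Add(Mul(-32, Pow(2, Rational(1, 2))), -65) = Add(-65, Mul(-32, Pow(2, Rational(1, 2))))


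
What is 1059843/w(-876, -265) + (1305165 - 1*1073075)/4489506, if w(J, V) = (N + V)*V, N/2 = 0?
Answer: 2387235013904/157637779425 ≈ 15.144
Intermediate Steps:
N = 0 (N = 2*0 = 0)
w(J, V) = V² (w(J, V) = (0 + V)*V = V*V = V²)
1059843/w(-876, -265) + (1305165 - 1*1073075)/4489506 = 1059843/((-265)²) + (1305165 - 1*1073075)/4489506 = 1059843/70225 + (1305165 - 1073075)*(1/4489506) = 1059843*(1/70225) + 232090*(1/4489506) = 1059843/70225 + 116045/2244753 = 2387235013904/157637779425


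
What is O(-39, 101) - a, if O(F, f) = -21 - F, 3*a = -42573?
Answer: 14209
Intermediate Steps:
a = -14191 (a = (1/3)*(-42573) = -14191)
O(-39, 101) - a = (-21 - 1*(-39)) - 1*(-14191) = (-21 + 39) + 14191 = 18 + 14191 = 14209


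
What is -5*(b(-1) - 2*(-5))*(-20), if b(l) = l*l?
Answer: 1100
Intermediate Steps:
b(l) = l²
-5*(b(-1) - 2*(-5))*(-20) = -5*((-1)² - 2*(-5))*(-20) = -5*(1 + 10)*(-20) = -5*11*(-20) = -55*(-20) = 1100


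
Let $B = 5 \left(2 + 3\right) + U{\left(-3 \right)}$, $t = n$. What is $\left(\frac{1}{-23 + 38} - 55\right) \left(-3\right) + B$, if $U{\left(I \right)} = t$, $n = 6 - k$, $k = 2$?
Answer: $\frac{969}{5} \approx 193.8$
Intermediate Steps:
$n = 4$ ($n = 6 - 2 = 4$)
$t = 4$
$U{\left(I \right)} = 4$
$B = 29$ ($B = 5 \left(2 + 3\right) + 4 = 5 \cdot 5 + 4 = 25 + 4 = 29$)
$\left(\frac{1}{-23 + 38} - 55\right) \left(-3\right) + B = \left(\frac{1}{-23 + 38} - 55\right) \left(-3\right) + 29 = \left(\frac{1}{15} - 55\right) \left(-3\right) + 29 = \left(- \frac{824}{15}\right) \left(-3\right) + 29 = \frac{824}{5} + 29 = \frac{969}{5}$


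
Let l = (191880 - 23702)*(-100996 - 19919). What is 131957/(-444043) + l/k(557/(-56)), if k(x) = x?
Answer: 505664445911010911/247331951 ≈ 2.0445e+9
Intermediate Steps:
l = -20335242870 (l = 168178*(-120915) = -20335242870)
131957/(-444043) + l/k(557/(-56)) = 131957/(-444043) - 20335242870/(557/(-56)) = 131957*(-1/444043) - 20335242870/(557*(-1/56)) = -131957/444043 - 20335242870/(-557/56) = -131957/444043 - 20335242870*(-56/557) = -131957/444043 + 1138773600720/557 = 505664445911010911/247331951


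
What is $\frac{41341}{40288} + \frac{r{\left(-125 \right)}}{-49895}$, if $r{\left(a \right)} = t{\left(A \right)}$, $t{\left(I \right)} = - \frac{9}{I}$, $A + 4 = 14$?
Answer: $\frac{10313727271}{10050848800} \approx 1.0262$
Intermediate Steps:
$A = 10$ ($A = -4 + 14 = 10$)
$r{\left(a \right)} = - \frac{9}{10}$
$\frac{41341}{40288} + \frac{r{\left(-125 \right)}}{-49895} = \frac{41341}{40288} - \frac{9}{10 \left(-49895\right)} = 41341 \cdot \frac{1}{40288} - - \frac{9}{498950} = \frac{41341}{40288} + \frac{9}{498950} = \frac{10313727271}{10050848800}$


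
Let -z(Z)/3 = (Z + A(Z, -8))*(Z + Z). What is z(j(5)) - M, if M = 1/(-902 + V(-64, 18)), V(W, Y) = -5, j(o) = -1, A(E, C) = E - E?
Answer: -5441/907 ≈ -5.9989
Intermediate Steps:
A(E, C) = 0
z(Z) = -6*Z**2 (z(Z) = -3*(Z + 0)*(Z + Z) = -3*Z*2*Z = -6*Z**2)
M = -1/907 (M = 1/(-902 - 5) = 1/(-907) = -1/907 ≈ -0.0011025)
z(j(5)) - M = -6*(-1)**2 - 1*(-1/907) = -6*1 + 1/907 = -6 + 1/907 = -5441/907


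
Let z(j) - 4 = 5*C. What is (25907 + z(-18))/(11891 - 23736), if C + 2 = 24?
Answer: -26021/11845 ≈ -2.1968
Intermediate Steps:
C = 22 (C = -2 + 24 = 22)
z(j) = 114 (z(j) = 4 + 5*22 = 4 + 110 = 114)
(25907 + z(-18))/(11891 - 23736) = (25907 + 114)/(11891 - 23736) = 26021/(-11845) = 26021*(-1/11845) = -26021/11845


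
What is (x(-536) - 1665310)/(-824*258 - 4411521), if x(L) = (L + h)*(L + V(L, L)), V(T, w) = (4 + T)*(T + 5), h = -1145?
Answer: 475633346/4624113 ≈ 102.86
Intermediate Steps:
V(T, w) = (4 + T)*(5 + T)
x(L) = (-1145 + L)*(20 + L**2 + 10*L) (x(L) = (L - 1145)*(L + (20 + L**2 + 9*L)) = (-1145 + L)*(20 + L**2 + 10*L))
(x(-536) - 1665310)/(-824*258 - 4411521) = ((-22900 + (-536)**3 - 11430*(-536) - 1135*(-536)**2) - 1665310)/(-824*258 - 4411521) = ((-22900 - 153990656 + 6126480 - 1135*287296) - 1665310)/(-212592 - 4411521) = ((-22900 - 153990656 + 6126480 - 326080960) - 1665310)/(-4624113) = (-473968036 - 1665310)*(-1/4624113) = -475633346*(-1/4624113) = 475633346/4624113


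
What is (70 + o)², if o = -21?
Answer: 2401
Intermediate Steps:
(70 + o)² = (70 - 21)² = 49² = 2401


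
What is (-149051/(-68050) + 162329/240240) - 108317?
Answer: -177075542274331/1634833200 ≈ -1.0831e+5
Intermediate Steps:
(-149051/(-68050) + 162329/240240) - 108317 = (-149051*(-1/68050) + 162329*(1/240240)) - 108317 = (149051/68050 + 162329/240240) - 108317 = 4685450069/1634833200 - 108317 = -177075542274331/1634833200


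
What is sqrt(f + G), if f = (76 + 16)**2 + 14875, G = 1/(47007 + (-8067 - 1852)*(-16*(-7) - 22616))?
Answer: 3*sqrt(129264076887728711106)/223264183 ≈ 152.77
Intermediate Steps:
G = 1/223264183 (G = 1/(47007 - 9919*(112 - 22616)) = 1/(47007 - 9919*(-22504)) = 1/(47007 + 223217176) = 1/223264183 ≈ 4.4790e-9)
f = 23339 (f = 92**2 + 14875 = 8464 + 14875 = 23339)
sqrt(f + G) = sqrt(23339 + 1/223264183) = sqrt(5210762767038/223264183) = 3*sqrt(129264076887728711106)/223264183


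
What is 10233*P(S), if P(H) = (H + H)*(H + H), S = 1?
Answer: 40932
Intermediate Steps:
P(H) = 4*H² (P(H) = (2*H)*(2*H) = 4*H²)
10233*P(S) = 10233*(4*1²) = 10233*(4*1) = 10233*4 = 40932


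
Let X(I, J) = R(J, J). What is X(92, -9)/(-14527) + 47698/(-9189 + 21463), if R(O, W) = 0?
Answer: 23849/6137 ≈ 3.8861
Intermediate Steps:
X(I, J) = 0
X(92, -9)/(-14527) + 47698/(-9189 + 21463) = 0/(-14527) + 47698/(-9189 + 21463) = 0*(-1/14527) + 47698/12274 = 0 + 47698*(1/12274) = 0 + 23849/6137 = 23849/6137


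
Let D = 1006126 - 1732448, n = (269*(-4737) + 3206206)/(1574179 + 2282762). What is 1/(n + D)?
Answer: -3856941/2801379169049 ≈ -1.3768e-6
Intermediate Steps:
n = 1931953/3856941 (n = (-1274253 + 3206206)/3856941 = 1931953*(1/3856941) = 1931953/3856941 ≈ 0.50090)
D = -726322
1/(n + D) = 1/(1931953/3856941 - 726322) = 1/(-2801379169049/3856941) = -3856941/2801379169049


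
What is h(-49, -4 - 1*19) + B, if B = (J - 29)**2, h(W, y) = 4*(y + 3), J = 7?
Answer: 404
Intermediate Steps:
h(W, y) = 12 + 4*y (h(W, y) = 4*(3 + y) = 12 + 4*y)
B = 484 (B = (7 - 29)**2 = (-22)**2 = 484)
h(-49, -4 - 1*19) + B = (12 + 4*(-4 - 1*19)) + 484 = (12 + 4*(-4 - 19)) + 484 = (12 + 4*(-23)) + 484 = (12 - 92) + 484 = -80 + 484 = 404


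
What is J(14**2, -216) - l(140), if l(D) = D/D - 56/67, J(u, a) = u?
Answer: 13121/67 ≈ 195.84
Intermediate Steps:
l(D) = 11/67 (l(D) = 1 - 56*1/67 = 1 - 56/67 = 11/67)
J(14**2, -216) - l(140) = 14**2 - 1*11/67 = 196 - 11/67 = 13121/67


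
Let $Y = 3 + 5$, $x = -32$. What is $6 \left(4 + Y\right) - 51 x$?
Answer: $1704$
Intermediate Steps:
$Y = 8$
$6 \left(4 + Y\right) - 51 x = 6 \left(4 + 8\right) - -1632 = 6 \cdot 12 + 1632 = 72 + 1632 = 1704$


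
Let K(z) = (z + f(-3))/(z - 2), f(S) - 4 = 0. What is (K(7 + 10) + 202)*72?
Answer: 73224/5 ≈ 14645.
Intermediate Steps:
f(S) = 4 (f(S) = 4 + 0 = 4)
K(z) = (4 + z)/(-2 + z) (K(z) = (z + 4)/(z - 2) = (4 + z)/(-2 + z))
(K(7 + 10) + 202)*72 = ((4 + (7 + 10))/(-2 + (7 + 10)) + 202)*72 = ((4 + 17)/(-2 + 17) + 202)*72 = (21/15 + 202)*72 = ((1/15)*21 + 202)*72 = (7/5 + 202)*72 = (1017/5)*72 = 73224/5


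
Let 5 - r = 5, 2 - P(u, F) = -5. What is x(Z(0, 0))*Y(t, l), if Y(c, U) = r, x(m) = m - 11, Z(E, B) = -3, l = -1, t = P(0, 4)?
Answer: 0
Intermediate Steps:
P(u, F) = 7 (P(u, F) = 2 - 1*(-5) = 2 + 5 = 7)
t = 7
x(m) = -11 + m
r = 0 (r = 5 - 1*5 = 5 - 5 = 0)
Y(c, U) = 0
x(Z(0, 0))*Y(t, l) = (-11 - 3)*0 = -14*0 = 0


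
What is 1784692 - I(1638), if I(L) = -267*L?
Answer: 2222038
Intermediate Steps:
1784692 - I(1638) = 1784692 - (-267)*1638 = 1784692 - 1*(-437346) = 1784692 + 437346 = 2222038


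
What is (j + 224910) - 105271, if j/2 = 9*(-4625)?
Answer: 36389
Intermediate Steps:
j = -83250 (j = 2*(9*(-4625)) = 2*(-41625) = -83250)
(j + 224910) - 105271 = (-83250 + 224910) - 105271 = 141660 - 105271 = 36389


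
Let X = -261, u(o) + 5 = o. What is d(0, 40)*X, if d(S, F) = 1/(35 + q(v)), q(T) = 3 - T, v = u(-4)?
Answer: -261/47 ≈ -5.5532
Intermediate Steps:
u(o) = -5 + o
v = -9 (v = -5 - 4 = -9)
d(S, F) = 1/47 (d(S, F) = 1/(35 + (3 - 1*(-9))) = 1/(35 + (3 + 9)) = 1/(35 + 12) = 1/47)
d(0, 40)*X = (1/47)*(-261) = -261/47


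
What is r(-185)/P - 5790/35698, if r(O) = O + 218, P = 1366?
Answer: -3365553/24381734 ≈ -0.13804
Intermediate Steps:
r(O) = 218 + O
r(-185)/P - 5790/35698 = (218 - 185)/1366 - 5790/35698 = 33*(1/1366) - 5790*1/35698 = 33/1366 - 2895/17849 = -3365553/24381734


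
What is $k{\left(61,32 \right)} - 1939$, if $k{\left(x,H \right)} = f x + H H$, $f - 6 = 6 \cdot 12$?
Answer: $3843$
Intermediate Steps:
$f = 78$ ($f = 6 + 6 \cdot 12 = 6 + 72 = 78$)
$k{\left(x,H \right)} = H^{2} + 78 x$ ($k{\left(x,H \right)} = 78 x + H H = 78 x + H^{2} = H^{2} + 78 x$)
$k{\left(61,32 \right)} - 1939 = \left(32^{2} + 78 \cdot 61\right) - 1939 = \left(1024 + 4758\right) - 1939 = 5782 - 1939 = 3843$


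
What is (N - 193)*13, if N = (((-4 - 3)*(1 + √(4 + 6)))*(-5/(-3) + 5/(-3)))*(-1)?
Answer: -2509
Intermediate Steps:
N = 0 (N = ((-7*(1 + √10))*(-5*(-⅓) + 5*(-⅓)))*(-1) = ((-7 - 7*√10)*(5/3 - 5/3))*(-1) = ((-7 - 7*√10)*0)*(-1) = 0*(-1) = 0)
(N - 193)*13 = (0 - 193)*13 = -193*13 = -2509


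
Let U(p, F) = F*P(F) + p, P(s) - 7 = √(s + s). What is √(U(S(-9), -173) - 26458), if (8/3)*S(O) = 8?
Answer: √(-27666 - 173*I*√346) ≈ 9.6572 - 166.61*I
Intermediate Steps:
S(O) = 3 (S(O) = (3/8)*8 = 3)
P(s) = 7 + √2*√s (P(s) = 7 + √(s + s) = 7 + √(2*s) = 7 + √2*√s)
U(p, F) = p + F*(7 + √2*√F) (U(p, F) = F*(7 + √2*√F) + p = p + F*(7 + √2*√F))
√(U(S(-9), -173) - 26458) = √((3 - 173*(7 + √2*√(-173))) - 26458) = √((3 - 173*(7 + √2*(I*√173))) - 26458) = √((3 - 173*(7 + I*√346)) - 26458) = √((3 + (-1211 - 173*I*√346)) - 26458) = √((-1208 - 173*I*√346) - 26458) = √(-27666 - 173*I*√346)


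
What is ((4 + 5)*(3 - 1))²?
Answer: 324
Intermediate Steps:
((4 + 5)*(3 - 1))² = (9*2)² = 18² = 324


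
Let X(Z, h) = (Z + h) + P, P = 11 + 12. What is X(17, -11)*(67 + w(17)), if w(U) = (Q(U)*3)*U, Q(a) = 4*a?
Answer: 102515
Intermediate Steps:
P = 23
X(Z, h) = 23 + Z + h (X(Z, h) = (Z + h) + 23 = 23 + Z + h)
w(U) = 12*U**2 (w(U) = ((4*U)*3)*U = (12*U)*U = 12*U**2)
X(17, -11)*(67 + w(17)) = (23 + 17 - 11)*(67 + 12*17**2) = 29*(67 + 12*289) = 29*(67 + 3468) = 29*3535 = 102515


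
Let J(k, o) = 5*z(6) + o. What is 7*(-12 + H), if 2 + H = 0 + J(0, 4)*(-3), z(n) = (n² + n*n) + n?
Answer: -8372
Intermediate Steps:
z(n) = n + 2*n² (z(n) = (n² + n²) + n = 2*n² + n = n + 2*n²)
J(k, o) = 390 + o (J(k, o) = 5*(6*(1 + 2*6)) + o = 5*(6*(1 + 12)) + o = 5*(6*13) + o = 5*78 + o = 390 + o)
H = -1184 (H = -2 + (0 + (390 + 4)*(-3)) = -2 + (0 + 394*(-3)) = -2 + (0 - 1182) = -2 - 1182 = -1184)
7*(-12 + H) = 7*(-12 - 1184) = 7*(-1196) = -8372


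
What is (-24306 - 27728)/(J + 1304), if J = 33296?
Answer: -26017/17300 ≈ -1.5039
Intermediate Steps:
(-24306 - 27728)/(J + 1304) = (-24306 - 27728)/(33296 + 1304) = -52034/34600 = -52034*1/34600 = -26017/17300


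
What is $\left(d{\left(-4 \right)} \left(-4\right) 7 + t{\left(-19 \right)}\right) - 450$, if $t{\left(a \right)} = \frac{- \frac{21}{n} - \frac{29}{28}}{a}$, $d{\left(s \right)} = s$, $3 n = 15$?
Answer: $- \frac{898347}{2660} \approx -337.72$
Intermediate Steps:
$n = 5$ ($n = \frac{1}{3} \cdot 15 = 5$)
$t{\left(a \right)} = - \frac{733}{140 a}$ ($t{\left(a \right)} = \frac{- \frac{21}{5} - \frac{29}{28}}{a} = - \frac{733}{140 a}$)
$\left(d{\left(-4 \right)} \left(-4\right) 7 + t{\left(-19 \right)}\right) - 450 = \left(\left(-4\right) \left(-4\right) 7 - \frac{733}{140 \left(-19\right)}\right) - 450 = \left(16 \cdot 7 - - \frac{733}{2660}\right) - 450 = \left(112 + \frac{733}{2660}\right) - 450 = \frac{298653}{2660} - 450 = - \frac{898347}{2660}$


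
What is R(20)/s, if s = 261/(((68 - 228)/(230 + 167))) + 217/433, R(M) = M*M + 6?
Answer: -28127680/44831441 ≈ -0.62741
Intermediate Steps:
R(M) = 6 + M² (R(M) = M² + 6 = 6 + M²)
s = -44831441/69280 (s = 261/((-160/397)) + 217*(1/433) = 261/((-160*1/397)) + 217/433 = 261/(-160/397) + 217/433 = 261*(-397/160) + 217/433 = -103617/160 + 217/433 = -44831441/69280 ≈ -647.11)
R(20)/s = (6 + 20²)/(-44831441/69280) = (6 + 400)*(-69280/44831441) = 406*(-69280/44831441) = -28127680/44831441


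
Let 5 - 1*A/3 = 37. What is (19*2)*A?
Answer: -3648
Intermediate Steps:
A = -96 (A = 15 - 3*37 = 15 - 111 = -96)
(19*2)*A = (19*2)*(-96) = 38*(-96) = -3648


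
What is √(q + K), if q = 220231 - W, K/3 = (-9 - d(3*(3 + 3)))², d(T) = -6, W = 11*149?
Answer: 9*√2699 ≈ 467.57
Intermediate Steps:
W = 1639
K = 27 (K = 3*(-9 - 1*(-6))² = 3*(-9 + 6)² = 3*(-3)² = 3*9 = 27)
q = 218592 (q = 220231 - 1*1639 = 220231 - 1639 = 218592)
√(q + K) = √(218592 + 27) = √218619 = 9*√2699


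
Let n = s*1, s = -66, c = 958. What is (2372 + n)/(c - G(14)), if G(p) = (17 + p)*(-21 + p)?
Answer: 2306/1175 ≈ 1.9626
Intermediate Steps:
n = -66 (n = -66*1 = -66)
G(p) = (-21 + p)*(17 + p)
(2372 + n)/(c - G(14)) = (2372 - 66)/(958 - (-357 + 14**2 - 4*14)) = 2306/(958 - (-357 + 196 - 56)) = 2306/(958 - 1*(-217)) = 2306/(958 + 217) = 2306/1175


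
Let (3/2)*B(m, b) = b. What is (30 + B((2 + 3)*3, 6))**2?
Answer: 1156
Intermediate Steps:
B(m, b) = 2*b/3
(30 + B((2 + 3)*3, 6))**2 = (30 + (2/3)*6)**2 = (30 + 4)**2 = 34**2 = 1156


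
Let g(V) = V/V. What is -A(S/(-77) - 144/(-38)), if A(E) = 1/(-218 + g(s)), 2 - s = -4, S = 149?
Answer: 1/217 ≈ 0.0046083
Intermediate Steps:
s = 6 (s = 2 - 1*(-4) = 2 + 4 = 6)
g(V) = 1
A(E) = -1/217 (A(E) = 1/(-218 + 1) = 1/(-217) = -1/217)
-A(S/(-77) - 144/(-38)) = -1*(-1/217) = 1/217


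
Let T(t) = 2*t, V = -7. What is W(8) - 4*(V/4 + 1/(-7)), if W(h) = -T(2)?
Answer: 25/7 ≈ 3.5714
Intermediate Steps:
W(h) = -4 (W(h) = -2*2 = -1*4 = -4)
W(8) - 4*(V/4 + 1/(-7)) = -4 - 4*(-7/4 + 1/(-7)) = -4 - 4*(-7*¼ + 1*(-⅐)) = -4 - 4*(-7/4 - ⅐) = -4 - 4*(-53/28) = -4 + 53/7 = 25/7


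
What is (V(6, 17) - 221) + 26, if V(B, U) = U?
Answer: -178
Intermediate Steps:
(V(6, 17) - 221) + 26 = (17 - 221) + 26 = -204 + 26 = -178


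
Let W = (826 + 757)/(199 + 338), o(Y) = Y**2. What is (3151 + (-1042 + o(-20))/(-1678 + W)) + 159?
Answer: 2977699684/899503 ≈ 3310.4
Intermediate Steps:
W = 1583/537 ≈ 2.9479
(3151 + (-1042 + o(-20))/(-1678 + W)) + 159 = (3151 + (-1042 + (-20)**2)/(-1678 + 1583/537)) + 159 = (3151 + (-1042 + 400)/(-899503/537)) + 159 = (3151 - 642*(-537/899503)) + 159 = (3151 + 344754/899503) + 159 = 2834678707/899503 + 159 = 2977699684/899503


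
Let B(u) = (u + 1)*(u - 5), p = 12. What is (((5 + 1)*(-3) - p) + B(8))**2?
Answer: 9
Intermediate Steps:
B(u) = (1 + u)*(-5 + u)
(((5 + 1)*(-3) - p) + B(8))**2 = (((5 + 1)*(-3) - 1*12) + (-5 + 8**2 - 4*8))**2 = ((6*(-3) - 12) + (-5 + 64 - 32))**2 = ((-18 - 12) + 27)**2 = (-30 + 27)**2 = (-3)**2 = 9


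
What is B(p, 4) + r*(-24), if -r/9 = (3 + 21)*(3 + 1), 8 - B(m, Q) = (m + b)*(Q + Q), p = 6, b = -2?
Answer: 20712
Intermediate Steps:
B(m, Q) = 8 - 2*Q*(-2 + m) (B(m, Q) = 8 - (m - 2)*(Q + Q) = 8 - (-2 + m)*2*Q = 8 - 2*Q*(-2 + m))
r = -864 (r = -9*(3 + 21)*(3 + 1) = -216*4 = -9*96 = -864)
B(p, 4) + r*(-24) = (8 + 4*4 - 2*4*6) - 864*(-24) = (8 + 16 - 48) + 20736 = -24 + 20736 = 20712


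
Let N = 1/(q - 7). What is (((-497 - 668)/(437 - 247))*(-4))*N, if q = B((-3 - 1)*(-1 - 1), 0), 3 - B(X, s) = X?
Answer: -233/114 ≈ -2.0439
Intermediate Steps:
B(X, s) = 3 - X
q = -5 (q = 3 - (-3 - 1)*(-1 - 1) = 3 - (-4)*(-2) = 3 - 1*8 = 3 - 8 = -5)
N = -1/12 (N = 1/(-5 - 7) = 1/(-12) = -1/12 ≈ -0.083333)
(((-497 - 668)/(437 - 247))*(-4))*N = (((-497 - 668)/(437 - 247))*(-4))*(-1/12) = (-1165/190*(-4))*(-1/12) = (-1165*1/190*(-4))*(-1/12) = -233/38*(-4)*(-1/12) = (466/19)*(-1/12) = -233/114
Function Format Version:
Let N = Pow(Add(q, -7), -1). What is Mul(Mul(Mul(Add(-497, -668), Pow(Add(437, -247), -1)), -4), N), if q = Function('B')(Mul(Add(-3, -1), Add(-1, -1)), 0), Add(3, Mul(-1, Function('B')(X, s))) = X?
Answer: Rational(-233, 114) ≈ -2.0439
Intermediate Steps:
Function('B')(X, s) = Add(3, Mul(-1, X))
q = -5 (q = Add(3, Mul(-1, Mul(Add(-3, -1), Add(-1, -1)))) = Add(3, Mul(-1, Mul(-4, -2))) = Add(3, Mul(-1, 8)) = Add(3, -8) = -5)
N = Rational(-1, 12) (N = Pow(Add(-5, -7), -1) = Pow(-12, -1) = Rational(-1, 12) ≈ -0.083333)
Mul(Mul(Mul(Add(-497, -668), Pow(Add(437, -247), -1)), -4), N) = Mul(Mul(Mul(Add(-497, -668), Pow(Add(437, -247), -1)), -4), Rational(-1, 12)) = Mul(Mul(Mul(-1165, Pow(190, -1)), -4), Rational(-1, 12)) = Mul(Mul(Mul(-1165, Rational(1, 190)), -4), Rational(-1, 12)) = Mul(Mul(Rational(-233, 38), -4), Rational(-1, 12)) = Mul(Rational(466, 19), Rational(-1, 12)) = Rational(-233, 114)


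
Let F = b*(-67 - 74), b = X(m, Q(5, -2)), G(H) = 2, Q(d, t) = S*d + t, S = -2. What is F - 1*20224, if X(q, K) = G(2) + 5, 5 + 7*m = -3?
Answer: -21211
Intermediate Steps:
Q(d, t) = t - 2*d (Q(d, t) = -2*d + t = t - 2*d)
m = -8/7 (m = -5/7 + (1/7)*(-3) = -5/7 - 3/7 = -8/7 ≈ -1.1429)
X(q, K) = 7 (X(q, K) = 2 + 5 = 7)
b = 7
F = -987 (F = 7*(-67 - 74) = 7*(-141) = -987)
F - 1*20224 = -987 - 1*20224 = -987 - 20224 = -21211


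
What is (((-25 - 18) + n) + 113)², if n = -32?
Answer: 1444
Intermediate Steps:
(((-25 - 18) + n) + 113)² = (((-25 - 18) - 32) + 113)² = ((-43 - 32) + 113)² = (-75 + 113)² = 38² = 1444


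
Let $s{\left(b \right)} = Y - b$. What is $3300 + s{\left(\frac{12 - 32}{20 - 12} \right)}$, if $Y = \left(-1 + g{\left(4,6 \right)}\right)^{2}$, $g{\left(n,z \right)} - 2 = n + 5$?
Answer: $\frac{6805}{2} \approx 3402.5$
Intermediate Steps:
$g{\left(n,z \right)} = 7 + n$ ($g{\left(n,z \right)} = 2 + \left(n + 5\right) = 2 + \left(5 + n\right) = 7 + n$)
$Y = 100$ ($Y = \left(-1 + \left(7 + 4\right)\right)^{2} = \left(-1 + 11\right)^{2} = 10^{2} = 100$)
$s{\left(b \right)} = 100 - b$
$3300 + s{\left(\frac{12 - 32}{20 - 12} \right)} = 3300 + \left(100 - \frac{12 - 32}{20 - 12}\right) = 3300 + \left(100 - - \frac{20}{8}\right) = 3300 + \left(100 - \left(-20\right) \frac{1}{8}\right) = 3300 + \left(100 - - \frac{5}{2}\right) = 3300 + \left(100 + \frac{5}{2}\right) = 3300 + \frac{205}{2} = \frac{6805}{2}$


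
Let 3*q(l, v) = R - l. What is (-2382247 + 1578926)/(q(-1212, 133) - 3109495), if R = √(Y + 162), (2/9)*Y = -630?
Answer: 2497598091211/9666446846578 + 2409963*I*√33/9666446846578 ≈ 0.25838 + 1.4322e-6*I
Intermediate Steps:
Y = -2835 (Y = (9/2)*(-630) = -2835)
R = 9*I*√33 (R = √(-2835 + 162) = √(-2673) = 9*I*√33 ≈ 51.701*I)
q(l, v) = -l/3 + 3*I*√33 (q(l, v) = (9*I*√33 - l)/3 = (-l + 9*I*√33)/3 = -l/3 + 3*I*√33)
(-2382247 + 1578926)/(q(-1212, 133) - 3109495) = (-2382247 + 1578926)/((-⅓*(-1212) + 3*I*√33) - 3109495) = -803321/((404 + 3*I*√33) - 3109495) = -803321/(-3109091 + 3*I*√33)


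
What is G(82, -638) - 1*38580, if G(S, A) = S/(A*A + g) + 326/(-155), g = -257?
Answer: -2432678181152/63051985 ≈ -38582.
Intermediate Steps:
G(S, A) = -326/155 + S/(-257 + A²) (G(S, A) = S/(A*A - 257) + 326/(-155) = S/(A² - 257) + 326*(-1/155) = S/(-257 + A²) - 326/155 = -326/155 + S/(-257 + A²))
G(82, -638) - 1*38580 = (83782 - 326*(-638)² + 155*82)/(155*(-257 + (-638)²)) - 1*38580 = (83782 - 326*407044 + 12710)/(155*(-257 + 407044)) - 38580 = (1/155)*(83782 - 132696344 + 12710)/406787 - 38580 = (1/155)*(1/406787)*(-132599852) - 38580 = -132599852/63051985 - 38580 = -2432678181152/63051985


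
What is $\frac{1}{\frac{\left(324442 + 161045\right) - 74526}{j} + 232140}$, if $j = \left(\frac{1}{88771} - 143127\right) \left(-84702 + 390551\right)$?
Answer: $\frac{3885972701731684}{902089702943511704829} \approx 4.3077 \cdot 10^{-6}$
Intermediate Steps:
$j = - \frac{3885972701731684}{88771}$ ($j = \left(\frac{1}{88771} - 143127\right) 305849 = \left(- \frac{12705526916}{88771}\right) 305849 = - \frac{3885972701731684}{88771} \approx -4.3775 \cdot 10^{10}$)
$\frac{1}{\frac{\left(324442 + 161045\right) - 74526}{j} + 232140} = \frac{1}{\frac{\left(324442 + 161045\right) - 74526}{- \frac{3885972701731684}{88771}} + 232140} = \frac{1}{\left(485487 - 74526\right) \left(- \frac{88771}{3885972701731684}\right) + 232140} = \frac{1}{410961 \left(- \frac{88771}{3885972701731684}\right) + 232140} = \frac{1}{- \frac{36481418931}{3885972701731684} + 232140} = \frac{1}{\frac{902089702943511704829}{3885972701731684}} = \frac{3885972701731684}{902089702943511704829}$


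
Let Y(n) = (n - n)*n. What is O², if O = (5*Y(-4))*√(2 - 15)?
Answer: 0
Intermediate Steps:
Y(n) = 0 (Y(n) = 0*n = 0)
O = 0 (O = (5*0)*√(2 - 15) = 0*√(-13) = 0*(I*√13) = 0)
O² = 0² = 0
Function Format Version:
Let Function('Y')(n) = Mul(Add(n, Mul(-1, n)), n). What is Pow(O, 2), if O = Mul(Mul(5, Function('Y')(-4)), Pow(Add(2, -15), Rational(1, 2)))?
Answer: 0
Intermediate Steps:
Function('Y')(n) = 0 (Function('Y')(n) = Mul(0, n) = 0)
O = 0 (O = Mul(Mul(5, 0), Pow(Add(2, -15), Rational(1, 2))) = Mul(0, Pow(-13, Rational(1, 2))) = Mul(0, Mul(I, Pow(13, Rational(1, 2)))) = 0)
Pow(O, 2) = Pow(0, 2) = 0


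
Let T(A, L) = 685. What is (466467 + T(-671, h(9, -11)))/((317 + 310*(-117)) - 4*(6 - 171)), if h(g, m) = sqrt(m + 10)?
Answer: -467152/35293 ≈ -13.236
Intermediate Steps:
h(g, m) = sqrt(10 + m)
(466467 + T(-671, h(9, -11)))/((317 + 310*(-117)) - 4*(6 - 171)) = (466467 + 685)/((317 + 310*(-117)) - 4*(6 - 171)) = 467152/((317 - 36270) - 4*(-165)) = 467152/(-35953 + 660) = 467152/(-35293) = 467152*(-1/35293) = -467152/35293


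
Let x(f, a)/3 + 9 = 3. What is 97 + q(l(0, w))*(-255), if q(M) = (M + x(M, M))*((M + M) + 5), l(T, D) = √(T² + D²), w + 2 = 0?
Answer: 36817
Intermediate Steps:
w = -2 (w = -2 + 0 = -2)
x(f, a) = -18 (x(f, a) = -27 + 3*3 = -27 + 9 = -18)
l(T, D) = √(D² + T²)
q(M) = (-18 + M)*(5 + 2*M) (q(M) = (M - 18)*((M + M) + 5) = (-18 + M)*(2*M + 5) = (-18 + M)*(5 + 2*M))
97 + q(l(0, w))*(-255) = 97 + (-90 - 31*√((-2)² + 0²) + 2*(√((-2)² + 0²))²)*(-255) = 97 + (-90 - 31*√(4 + 0) + 2*(√(4 + 0))²)*(-255) = 97 + (-90 - 31*√4 + 2*(√4)²)*(-255) = 97 + (-90 - 31*2 + 2*2²)*(-255) = 97 + (-90 - 62 + 2*4)*(-255) = 97 + (-90 - 62 + 8)*(-255) = 97 - 144*(-255) = 97 + 36720 = 36817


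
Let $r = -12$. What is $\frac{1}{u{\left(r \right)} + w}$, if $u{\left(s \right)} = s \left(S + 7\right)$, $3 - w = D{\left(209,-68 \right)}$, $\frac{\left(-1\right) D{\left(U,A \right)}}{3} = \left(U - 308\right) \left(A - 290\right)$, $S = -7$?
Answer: $\frac{1}{106329} \approx 9.4048 \cdot 10^{-6}$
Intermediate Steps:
$D{\left(U,A \right)} = - 3 \left(-308 + U\right) \left(-290 + A\right)$ ($D{\left(U,A \right)} = - 3 \left(U - 308\right) \left(A - 290\right) = - 3 \left(-308 + U\right) \left(-290 + A\right)$)
$w = 106329$ ($w = 3 - \left(-267960 + 870 \cdot 209 + 924 \left(-68\right) - \left(-204\right) 209\right) = 3 - \left(-267960 + 181830 - 62832 + 42636\right) = 3 - -106326 = 3 + 106326 = 106329$)
$u{\left(s \right)} = 0$ ($u{\left(s \right)} = s \left(-7 + 7\right) = s 0 = 0$)
$\frac{1}{u{\left(r \right)} + w} = \frac{1}{0 + 106329} = \frac{1}{106329}$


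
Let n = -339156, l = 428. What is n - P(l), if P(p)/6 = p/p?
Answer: -339162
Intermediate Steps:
P(p) = 6 (P(p) = 6*(p/p) = 6*1 = 6)
n - P(l) = -339156 - 1*6 = -339156 - 6 = -339162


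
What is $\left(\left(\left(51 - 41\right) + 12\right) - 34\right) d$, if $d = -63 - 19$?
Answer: $984$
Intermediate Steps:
$d = -82$
$\left(\left(\left(51 - 41\right) + 12\right) - 34\right) d = \left(\left(\left(51 - 41\right) + 12\right) - 34\right) \left(-82\right) = \left(\left(10 + 12\right) - 34\right) \left(-82\right) = \left(22 - 34\right) \left(-82\right) = \left(-12\right) \left(-82\right) = 984$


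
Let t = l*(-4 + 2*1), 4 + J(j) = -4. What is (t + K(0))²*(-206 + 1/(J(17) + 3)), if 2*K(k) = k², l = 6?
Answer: -148464/5 ≈ -29693.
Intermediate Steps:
J(j) = -8 (J(j) = -4 - 4 = -8)
t = -12 (t = 6*(-4 + 2*1) = 6*(-4 + 2) = 6*(-2) = -12)
K(k) = k²/2
(t + K(0))²*(-206 + 1/(J(17) + 3)) = (-12 + (½)*0²)²*(-206 + 1/(-8 + 3)) = (-12 + (½)*0)²*(-206 + 1/(-5)) = (-12 + 0)²*(-206 - ⅕) = (-12)²*(-1031/5) = 144*(-1031/5) = -148464/5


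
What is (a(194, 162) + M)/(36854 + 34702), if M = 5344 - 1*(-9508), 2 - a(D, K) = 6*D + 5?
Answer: 13685/71556 ≈ 0.19125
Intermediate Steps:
a(D, K) = -3 - 6*D (a(D, K) = 2 - (6*D + 5) = 2 - (5 + 6*D) = 2 + (-5 - 6*D) = -3 - 6*D)
M = 14852 (M = 5344 + 9508 = 14852)
(a(194, 162) + M)/(36854 + 34702) = ((-3 - 6*194) + 14852)/(36854 + 34702) = ((-3 - 1164) + 14852)/71556 = (-1167 + 14852)*(1/71556) = 13685*(1/71556) = 13685/71556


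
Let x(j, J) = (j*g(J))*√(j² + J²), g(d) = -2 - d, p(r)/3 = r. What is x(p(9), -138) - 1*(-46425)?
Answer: 46425 + 143208*√13 ≈ 5.6277e+5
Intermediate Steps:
p(r) = 3*r
x(j, J) = j*√(J² + j²)*(-2 - J) (x(j, J) = (j*(-2 - J))*√(j² + J²) = (j*(-2 - J))*√(J² + j²) = j*√(J² + j²)*(-2 - J))
x(p(9), -138) - 1*(-46425) = -3*9*√((-138)² + (3*9)²)*(2 - 138) - 1*(-46425) = -1*27*√(19044 + 27²)*(-136) + 46425 = -1*27*√(19044 + 729)*(-136) + 46425 = -1*27*√19773*(-136) + 46425 = -1*27*39*√13*(-136) + 46425 = 143208*√13 + 46425 = 46425 + 143208*√13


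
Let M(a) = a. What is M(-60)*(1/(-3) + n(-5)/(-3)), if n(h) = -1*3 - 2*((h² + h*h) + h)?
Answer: -1840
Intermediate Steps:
n(h) = -3 - 4*h² - 2*h (n(h) = -3 - 2*((h² + h²) + h) = -3 - 2*(2*h² + h) = -3 - 2*(h + 2*h²) = -3 + (-4*h² - 2*h) = -3 - 4*h² - 2*h)
M(-60)*(1/(-3) + n(-5)/(-3)) = -60*(1/(-3) + (-3 - 4*(-5)² - 2*(-5))/(-3)) = -60*(1*(-⅓) + (-3 - 4*25 + 10)*(-⅓)) = -60*(-⅓ + (-3 - 100 + 10)*(-⅓)) = -60*(-⅓ - 93*(-⅓)) = -60*(-⅓ + 31) = -60*92/3 = -1840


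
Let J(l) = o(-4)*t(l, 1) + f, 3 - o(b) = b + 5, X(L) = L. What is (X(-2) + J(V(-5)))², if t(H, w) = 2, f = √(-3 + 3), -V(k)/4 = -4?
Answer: 4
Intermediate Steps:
V(k) = 16 (V(k) = -4*(-4) = 16)
f = 0 (f = √0 = 0)
o(b) = -2 - b (o(b) = 3 - (b + 5) = 3 - (5 + b) = 3 + (-5 - b) = -2 - b)
J(l) = 4 (J(l) = (-2 - 1*(-4))*2 + 0 = (-2 + 4)*2 + 0 = 2*2 + 0 = 4 + 0 = 4)
(X(-2) + J(V(-5)))² = (-2 + 4)² = 2² = 4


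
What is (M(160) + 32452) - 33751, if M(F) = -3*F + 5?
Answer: -1774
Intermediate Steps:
M(F) = 5 - 3*F
(M(160) + 32452) - 33751 = ((5 - 3*160) + 32452) - 33751 = ((5 - 480) + 32452) - 33751 = (-475 + 32452) - 33751 = 31977 - 33751 = -1774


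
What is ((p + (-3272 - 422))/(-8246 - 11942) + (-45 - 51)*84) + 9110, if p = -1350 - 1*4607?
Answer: 21126299/20188 ≈ 1046.5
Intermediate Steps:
p = -5957 (p = -1350 - 4607 = -5957)
((p + (-3272 - 422))/(-8246 - 11942) + (-45 - 51)*84) + 9110 = ((-5957 + (-3272 - 422))/(-8246 - 11942) + (-45 - 51)*84) + 9110 = ((-5957 - 3694)/(-20188) - 96*84) + 9110 = (-9651*(-1/20188) - 8064) + 9110 = (9651/20188 - 8064) + 9110 = -162786381/20188 + 9110 = 21126299/20188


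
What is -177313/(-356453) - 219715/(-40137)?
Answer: 85434882776/14306954061 ≈ 5.9716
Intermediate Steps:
-177313/(-356453) - 219715/(-40137) = -177313*(-1/356453) - 219715*(-1/40137) = 177313/356453 + 219715/40137 = 85434882776/14306954061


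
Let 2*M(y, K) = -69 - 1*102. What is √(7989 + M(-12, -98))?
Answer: √31614/2 ≈ 88.902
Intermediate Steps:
M(y, K) = -171/2 (M(y, K) = (-69 - 1*102)/2 = (-69 - 102)/2 = (½)*(-171) = -171/2)
√(7989 + M(-12, -98)) = √(7989 - 171/2) = √(15807/2) = √31614/2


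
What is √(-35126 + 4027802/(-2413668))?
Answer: I*√51161633554907490/1206834 ≈ 187.42*I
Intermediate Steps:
√(-35126 + 4027802/(-2413668)) = √(-35126 + 4027802*(-1/2413668)) = √(-35126 - 2013901/1206834) = √(-42393264985/1206834) = I*√51161633554907490/1206834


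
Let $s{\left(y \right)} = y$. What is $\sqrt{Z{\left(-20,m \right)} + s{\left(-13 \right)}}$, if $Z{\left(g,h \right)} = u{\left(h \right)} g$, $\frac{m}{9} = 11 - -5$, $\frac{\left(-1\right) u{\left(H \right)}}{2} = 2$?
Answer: $\sqrt{67} \approx 8.1853$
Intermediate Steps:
$u{\left(H \right)} = -4$ ($u{\left(H \right)} = \left(-2\right) 2 = -4$)
$m = 144$ ($m = 9 \left(11 - -5\right) = 9 \left(11 + 5\right) = 9 \cdot 16 = 144$)
$Z{\left(g,h \right)} = - 4 g$
$\sqrt{Z{\left(-20,m \right)} + s{\left(-13 \right)}} = \sqrt{\left(-4\right) \left(-20\right) - 13} = \sqrt{80 - 13} = \sqrt{67}$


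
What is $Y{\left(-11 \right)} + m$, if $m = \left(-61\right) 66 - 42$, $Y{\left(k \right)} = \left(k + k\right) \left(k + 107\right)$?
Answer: $-6180$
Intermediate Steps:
$Y{\left(k \right)} = 2 k \left(107 + k\right)$
$m = -4068$ ($m = -4026 - 42 = -4068$)
$Y{\left(-11 \right)} + m = 2 \left(-11\right) \left(107 - 11\right) - 4068 = 2 \left(-11\right) 96 - 4068 = -2112 - 4068 = -6180$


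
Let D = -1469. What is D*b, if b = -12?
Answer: 17628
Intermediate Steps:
D*b = -1469*(-12) = 17628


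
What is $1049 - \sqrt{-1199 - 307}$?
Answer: $1049 - i \sqrt{1506} \approx 1049.0 - 38.807 i$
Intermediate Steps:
$1049 - \sqrt{-1199 - 307} = 1049 - \sqrt{-1506} = 1049 - i \sqrt{1506}$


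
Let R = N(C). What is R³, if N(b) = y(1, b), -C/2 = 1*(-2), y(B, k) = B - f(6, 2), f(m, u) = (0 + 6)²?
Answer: -42875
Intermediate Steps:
f(m, u) = 36 (f(m, u) = 6² = 36)
y(B, k) = -36 + B (y(B, k) = B - 1*36 = B - 36 = -36 + B)
C = 4 (C = -2*(-2) = 4)
N(b) = -35 (N(b) = -36 + 1 = -35)
R = -35
R³ = (-35)³ = -42875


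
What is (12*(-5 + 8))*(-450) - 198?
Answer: -16398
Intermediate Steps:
(12*(-5 + 8))*(-450) - 198 = (12*3)*(-450) - 198 = 36*(-450) - 198 = -16200 - 198 = -16398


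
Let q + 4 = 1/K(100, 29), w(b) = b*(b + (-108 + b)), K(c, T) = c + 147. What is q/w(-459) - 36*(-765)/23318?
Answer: 533908168009/452061005994 ≈ 1.1811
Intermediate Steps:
K(c, T) = 147 + c
w(b) = b*(-108 + 2*b)
q = -987/247 (q = -4 + 1/(147 + 100) = -4 + 1/247 = -987/247 ≈ -3.9960)
q/w(-459) - 36*(-765)/23318 = -987*(-1/(918*(-54 - 459)))/247 - 36*(-765)/23318 = -987/(247*(2*(-459)*(-513))) + 27540*(1/23318) = -987/247/470934 + 13770/11659 = -987/247*1/470934 + 13770/11659 = -329/38773566 + 13770/11659 = 533908168009/452061005994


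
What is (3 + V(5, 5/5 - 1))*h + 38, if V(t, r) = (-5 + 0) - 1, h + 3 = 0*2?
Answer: 47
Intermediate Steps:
h = -3 (h = -3 + 0*2 = -3 + 0 = -3)
V(t, r) = -6 (V(t, r) = -5 - 1 = -6)
(3 + V(5, 5/5 - 1))*h + 38 = (3 - 6)*(-3) + 38 = -3*(-3) + 38 = 9 + 38 = 47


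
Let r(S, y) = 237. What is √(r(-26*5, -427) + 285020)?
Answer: √285257 ≈ 534.09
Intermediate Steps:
√(r(-26*5, -427) + 285020) = √(237 + 285020) = √285257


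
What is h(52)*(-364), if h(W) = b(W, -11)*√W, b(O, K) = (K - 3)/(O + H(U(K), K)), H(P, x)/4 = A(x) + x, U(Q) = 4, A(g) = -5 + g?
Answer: -182*√13 ≈ -656.21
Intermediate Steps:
H(P, x) = -20 + 8*x (H(P, x) = 4*((-5 + x) + x) = 4*(-5 + 2*x) = -20 + 8*x)
b(O, K) = (-3 + K)/(-20 + O + 8*K) (b(O, K) = (K - 3)/(O + (-20 + 8*K)) = (-3 + K)/(-20 + O + 8*K))
h(W) = -14*√W/(-108 + W) (h(W) = ((-3 - 11)/(-20 + W + 8*(-11)))*√W = (-14/(-20 + W - 88))*√W = (-14/(-108 + W))*√W = -14*√W/(-108 + W))
h(52)*(-364) = -14*√52/(-108 + 52)*(-364) = -14*2*√13/(-56)*(-364) = -14*2*√13*(-1/56)*(-364) = (√13/2)*(-364) = -182*√13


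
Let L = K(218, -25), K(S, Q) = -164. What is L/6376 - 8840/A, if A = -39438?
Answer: 6237001/31432086 ≈ 0.19843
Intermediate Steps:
L = -164
L/6376 - 8840/A = -164/6376 - 8840/(-39438) = -164*1/6376 - 8840*(-1/39438) = -41/1594 + 4420/19719 = 6237001/31432086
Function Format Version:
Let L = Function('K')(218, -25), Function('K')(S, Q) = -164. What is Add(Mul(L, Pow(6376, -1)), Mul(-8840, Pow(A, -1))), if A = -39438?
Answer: Rational(6237001, 31432086) ≈ 0.19843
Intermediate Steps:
L = -164
Add(Mul(L, Pow(6376, -1)), Mul(-8840, Pow(A, -1))) = Add(Mul(-164, Pow(6376, -1)), Mul(-8840, Pow(-39438, -1))) = Add(Mul(-164, Rational(1, 6376)), Mul(-8840, Rational(-1, 39438))) = Add(Rational(-41, 1594), Rational(4420, 19719)) = Rational(6237001, 31432086)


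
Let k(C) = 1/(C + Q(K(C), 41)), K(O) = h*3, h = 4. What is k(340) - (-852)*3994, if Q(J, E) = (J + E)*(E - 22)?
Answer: 4583690137/1347 ≈ 3.4029e+6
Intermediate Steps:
K(O) = 12 (K(O) = 4*3 = 12)
Q(J, E) = (-22 + E)*(E + J) (Q(J, E) = (E + J)*(-22 + E) = (-22 + E)*(E + J))
k(C) = 1/(1007 + C) (k(C) = 1/(C + (41² - 22*41 - 22*12 + 41*12)) = 1/(C + (1681 - 902 - 264 + 492)) = 1/(C + 1007) = 1/(1007 + C))
k(340) - (-852)*3994 = 1/(1007 + 340) - (-852)*3994 = 1/1347 - 1*(-3402888) = 1/1347 + 3402888 = 4583690137/1347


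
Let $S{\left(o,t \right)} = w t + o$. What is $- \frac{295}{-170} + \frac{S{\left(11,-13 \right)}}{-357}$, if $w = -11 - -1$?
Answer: $\frac{319}{238} \approx 1.3403$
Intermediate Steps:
$w = -10$ ($w = -11 + 1 = -10$)
$S{\left(o,t \right)} = o - 10 t$ ($S{\left(o,t \right)} = - 10 t + o = o - 10 t$)
$- \frac{295}{-170} + \frac{S{\left(11,-13 \right)}}{-357} = - \frac{295}{-170} + \frac{11 - -130}{-357} = \left(-295\right) \left(- \frac{1}{170}\right) + \left(11 + 130\right) \left(- \frac{1}{357}\right) = \frac{59}{34} + 141 \left(- \frac{1}{357}\right) = \frac{59}{34} - \frac{47}{119} = \frac{319}{238}$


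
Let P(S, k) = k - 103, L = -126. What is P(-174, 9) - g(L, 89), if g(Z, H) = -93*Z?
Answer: -11812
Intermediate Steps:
P(S, k) = -103 + k
P(-174, 9) - g(L, 89) = (-103 + 9) - (-93)*(-126) = -94 - 1*11718 = -94 - 11718 = -11812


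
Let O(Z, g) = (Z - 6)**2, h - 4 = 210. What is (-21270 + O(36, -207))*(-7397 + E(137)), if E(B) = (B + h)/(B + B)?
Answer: 20639158995/137 ≈ 1.5065e+8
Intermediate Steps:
h = 214 (h = 4 + 210 = 214)
O(Z, g) = (-6 + Z)**2
E(B) = (214 + B)/(2*B) (E(B) = (B + 214)/(B + B) = (214 + B)/((2*B)) = (214 + B)*(1/(2*B)) = (214 + B)/(2*B))
(-21270 + O(36, -207))*(-7397 + E(137)) = (-21270 + (-6 + 36)**2)*(-7397 + (1/2)*(214 + 137)/137) = (-21270 + 30**2)*(-7397 + (1/2)*(1/137)*351) = (-21270 + 900)*(-7397 + 351/274) = -20370*(-2026427/274) = 20639158995/137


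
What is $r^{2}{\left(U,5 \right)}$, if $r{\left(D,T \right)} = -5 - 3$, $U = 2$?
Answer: $64$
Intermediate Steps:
$r{\left(D,T \right)} = -8$ ($r{\left(D,T \right)} = -5 - 3 = -8$)
$r^{2}{\left(U,5 \right)} = \left(-8\right)^{2} = 64$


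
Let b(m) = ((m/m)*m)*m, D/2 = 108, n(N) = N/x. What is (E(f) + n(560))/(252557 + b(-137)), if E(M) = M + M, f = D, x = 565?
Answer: 2224/1393629 ≈ 0.0015958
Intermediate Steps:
n(N) = N/565
D = 216 (D = 2*108 = 216)
f = 216
E(M) = 2*M
b(m) = m² (b(m) = (1*m)*m = m*m = m²)
(E(f) + n(560))/(252557 + b(-137)) = (2*216 + (1/565)*560)/(252557 + (-137)²) = (432 + 112/113)/(252557 + 18769) = (48928/113)/271326 = (48928/113)*(1/271326) = 2224/1393629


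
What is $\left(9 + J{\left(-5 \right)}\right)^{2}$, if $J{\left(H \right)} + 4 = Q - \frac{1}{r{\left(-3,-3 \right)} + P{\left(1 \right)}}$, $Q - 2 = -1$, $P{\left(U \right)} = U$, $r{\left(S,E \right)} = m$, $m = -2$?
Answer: $49$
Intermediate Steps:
$r{\left(S,E \right)} = -2$
$Q = 1$ ($Q = 2 - 1 = 1$)
$J{\left(H \right)} = -2$ ($J{\left(H \right)} = -4 + \left(1 - \frac{1}{-2 + 1}\right) = -4 + \left(1 - \frac{1}{-1}\right) = -4 + \left(1 - -1\right) = -4 + \left(1 + 1\right) = -4 + 2 = -2$)
$\left(9 + J{\left(-5 \right)}\right)^{2} = \left(9 - 2\right)^{2} = 7^{2} = 49$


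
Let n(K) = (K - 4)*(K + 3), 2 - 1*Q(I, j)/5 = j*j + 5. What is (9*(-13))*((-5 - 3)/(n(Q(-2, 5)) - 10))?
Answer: 468/9859 ≈ 0.047469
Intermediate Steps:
Q(I, j) = -15 - 5*j² (Q(I, j) = 10 - 5*(j*j + 5) = 10 - 5*(j² + 5) = 10 - 5*(5 + j²) = 10 + (-25 - 5*j²) = -15 - 5*j²)
n(K) = (-4 + K)*(3 + K)
(9*(-13))*((-5 - 3)/(n(Q(-2, 5)) - 10)) = (9*(-13))*((-5 - 3)/((-12 + (-15 - 5*5²)² - (-15 - 5*5²)) - 10)) = -(-936)/((-12 + (-15 - 5*25)² - (-15 - 5*25)) - 10) = -(-936)/((-12 + (-15 - 125)² - (-15 - 125)) - 10) = -(-936)/((-12 + (-140)² - 1*(-140)) - 10) = -(-936)/((-12 + 19600 + 140) - 10) = -(-936)/(19728 - 10) = -(-936)/19718 = -117*(-4/9859) = 468/9859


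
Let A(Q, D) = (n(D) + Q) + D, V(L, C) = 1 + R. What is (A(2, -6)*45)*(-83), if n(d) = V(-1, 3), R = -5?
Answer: 29880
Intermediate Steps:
V(L, C) = -4 (V(L, C) = 1 - 5 = -4)
n(d) = -4
A(Q, D) = -4 + D + Q (A(Q, D) = (-4 + Q) + D = -4 + D + Q)
(A(2, -6)*45)*(-83) = ((-4 - 6 + 2)*45)*(-83) = -8*45*(-83) = -360*(-83) = 29880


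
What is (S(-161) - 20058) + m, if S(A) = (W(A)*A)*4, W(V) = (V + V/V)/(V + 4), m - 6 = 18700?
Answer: -315304/157 ≈ -2008.3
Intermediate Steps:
m = 18706 (m = 6 + 18700 = 18706)
W(V) = (1 + V)/(4 + V) (W(V) = (V + 1)/(4 + V) = (1 + V)/(4 + V))
S(A) = 4*A*(1 + A)/(4 + A) (S(A) = (((1 + A)/(4 + A))*A)*4 = (A*(1 + A)/(4 + A))*4 = 4*A*(1 + A)/(4 + A))
(S(-161) - 20058) + m = (4*(-161)*(1 - 161)/(4 - 161) - 20058) + 18706 = (4*(-161)*(-160)/(-157) - 20058) + 18706 = (4*(-161)*(-1/157)*(-160) - 20058) + 18706 = (-103040/157 - 20058) + 18706 = -3252146/157 + 18706 = -315304/157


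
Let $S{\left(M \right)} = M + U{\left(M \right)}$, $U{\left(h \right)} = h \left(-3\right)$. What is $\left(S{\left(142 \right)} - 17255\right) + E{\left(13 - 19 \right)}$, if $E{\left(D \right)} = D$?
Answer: $-17545$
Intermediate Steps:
$U{\left(h \right)} = - 3 h$
$S{\left(M \right)} = - 2 M$ ($S{\left(M \right)} = M - 3 M = - 2 M$)
$\left(S{\left(142 \right)} - 17255\right) + E{\left(13 - 19 \right)} = \left(\left(-2\right) 142 - 17255\right) + \left(13 - 19\right) = \left(-284 - 17255\right) - 6 = -17539 - 6 = -17545$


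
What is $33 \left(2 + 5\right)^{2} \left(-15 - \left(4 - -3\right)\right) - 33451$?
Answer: $-69025$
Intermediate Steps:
$33 \left(2 + 5\right)^{2} \left(-15 - \left(4 - -3\right)\right) - 33451 = 33 \cdot 7^{2} \left(-15 - \left(4 + 3\right)\right) - 33451 = 33 \cdot 49 \left(-15 - 7\right) - 33451 = 1617 \left(-15 - 7\right) - 33451 = 1617 \left(-22\right) - 33451 = -35574 - 33451 = -69025$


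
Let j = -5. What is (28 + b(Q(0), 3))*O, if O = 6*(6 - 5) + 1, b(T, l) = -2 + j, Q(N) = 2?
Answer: 147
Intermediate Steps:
b(T, l) = -7 (b(T, l) = -2 - 5 = -7)
O = 7 (O = 6*1 + 1 = 6 + 1 = 7)
(28 + b(Q(0), 3))*O = (28 - 7)*7 = 21*7 = 147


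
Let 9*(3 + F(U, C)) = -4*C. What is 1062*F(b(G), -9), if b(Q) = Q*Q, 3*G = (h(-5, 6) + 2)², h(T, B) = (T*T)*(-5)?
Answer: 1062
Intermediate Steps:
h(T, B) = -5*T² (h(T, B) = T²*(-5) = -5*T²)
G = 5043 (G = (-5*(-5)² + 2)²/3 = (-5*25 + 2)²/3 = (-125 + 2)²/3 = (⅓)*(-123)² = (⅓)*15129 = 5043)
b(Q) = Q²
F(U, C) = -3 - 4*C/9 (F(U, C) = -3 + (-4*C)/9 = -3 - 4*C/9)
1062*F(b(G), -9) = 1062*(-3 - 4/9*(-9)) = 1062*(-3 + 4) = 1062*1 = 1062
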